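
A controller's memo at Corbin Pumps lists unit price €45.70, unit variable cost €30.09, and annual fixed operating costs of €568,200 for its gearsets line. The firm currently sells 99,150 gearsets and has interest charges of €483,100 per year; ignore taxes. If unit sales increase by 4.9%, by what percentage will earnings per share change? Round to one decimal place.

Contribution at this volume is 99,150 × €15.61 = €1,547,731.50.
Subtracting fixed costs: EBIT = €1,547,731.50 − €568,200 = €979,531.50.
Interest = €483,100.00, so EBIT − I = €496,431.50.
Degree of combined leverage = contribution ÷ (EBIT − I) = €1,547,731.50 ÷ €496,431.50 = 3.1177.
EPS therefore changes by 3.1177 × (+4.9%) = +15.3%.

+15.3%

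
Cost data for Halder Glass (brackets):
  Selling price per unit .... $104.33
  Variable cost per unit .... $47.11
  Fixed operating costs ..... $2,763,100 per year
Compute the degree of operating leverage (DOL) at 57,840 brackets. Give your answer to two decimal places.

6.06

Contribution at this volume is 57,840 × $57.22 = $3,309,604.80.
Subtracting fixed costs: EBIT = $3,309,604.80 − $2,763,100 = $546,504.80.
Degree of operating leverage = $3,309,604.80 / $546,504.80 = 6.0559.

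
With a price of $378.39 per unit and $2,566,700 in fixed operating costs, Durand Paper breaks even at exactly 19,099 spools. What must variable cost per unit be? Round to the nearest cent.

$244.00

Contribution per unit must be FC / Q = $2,566,700 / 19,099 = $134.3892.
Variable cost per unit = $378.39 − $134.3892 = $244.00.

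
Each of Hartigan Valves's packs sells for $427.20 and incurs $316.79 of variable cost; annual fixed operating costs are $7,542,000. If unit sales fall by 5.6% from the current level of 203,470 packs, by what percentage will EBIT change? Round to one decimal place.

-8.4%

At 203,470 units, contribution = 203,470 × $110.41 = $22,465,122.70.
Operating income = contribution − fixed costs = $22,465,122.70 − $7,542,000 = $14,923,122.70.
So DOL = total CM / EBIT = $22,465,122.70 / $14,923,122.70 = 1.5054.
Operating income changes by 1.5054 × -5.6% = -8.4%.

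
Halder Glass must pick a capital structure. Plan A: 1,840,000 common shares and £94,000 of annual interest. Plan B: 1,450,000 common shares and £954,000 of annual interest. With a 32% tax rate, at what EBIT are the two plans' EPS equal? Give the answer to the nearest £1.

At indifference, (EBIT − 94,000)(1 − t)/1,840,000 = (EBIT − 954,000)(1 − t)/1,450,000.
The (1 − t) factor cancels: (EBIT − 94,000) × 1,450,000 = (EBIT − 954,000) × 1,840,000.
Solving, EBIT = (954,000·1,840,000 − 94,000·1,450,000) / (1,840,000 − 1,450,000) = 1,619,060,000,000 / 390,000 = 4,151,435.90.

£4,151,436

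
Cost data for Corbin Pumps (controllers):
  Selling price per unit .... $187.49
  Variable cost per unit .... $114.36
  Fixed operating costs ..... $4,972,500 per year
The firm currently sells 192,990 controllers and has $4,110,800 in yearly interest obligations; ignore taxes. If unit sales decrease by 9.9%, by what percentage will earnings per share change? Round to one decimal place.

-27.8%

Contribution at this volume is 192,990 × $73.13 = $14,113,358.70.
Subtracting fixed costs: EBIT = $14,113,358.70 − $4,972,500 = $9,140,858.70.
After interest of $4,110,800.00, pre-tax earnings = $5,030,058.70.
DCL = total CM / (EBIT − I) = $14,113,358.70 / $5,030,058.70 = 2.8058.
EPS therefore changes by 2.8058 × (-9.9%) = -27.8%.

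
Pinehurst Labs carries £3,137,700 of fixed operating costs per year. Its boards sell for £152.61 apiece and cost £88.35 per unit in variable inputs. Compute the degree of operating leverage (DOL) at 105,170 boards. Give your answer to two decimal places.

1.87

Total contribution margin = 105,170 × £64.26 = £6,758,224.20.
Subtracting fixed costs: EBIT = £6,758,224.20 − £3,137,700 = £3,620,524.20.
DOL = contribution ÷ EBIT = £6,758,224.20 ÷ £3,620,524.20 = 1.8666.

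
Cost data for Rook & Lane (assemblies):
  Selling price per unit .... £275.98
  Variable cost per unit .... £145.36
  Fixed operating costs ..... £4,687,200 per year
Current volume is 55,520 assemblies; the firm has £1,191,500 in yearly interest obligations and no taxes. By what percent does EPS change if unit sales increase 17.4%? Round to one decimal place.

At 55,520 units, contribution = 55,520 × £130.62 = £7,252,022.40.
EBIT = £7,252,022.40 − £4,687,200 = £2,564,822.40.
After interest of £1,191,500.00, pre-tax earnings = £1,373,322.40.
Degree of combined leverage = contribution ÷ (EBIT − I) = £7,252,022.40 ÷ £1,373,322.40 = 5.2806.
%ΔEPS = DCL × %ΔSales = 5.2806 × +17.4% = +91.9%.

+91.9%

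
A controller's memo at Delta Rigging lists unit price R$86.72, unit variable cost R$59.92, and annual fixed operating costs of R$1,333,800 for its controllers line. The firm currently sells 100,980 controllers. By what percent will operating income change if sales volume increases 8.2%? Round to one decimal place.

At 100,980 units, contribution = 100,980 × R$26.80 = R$2,706,264.00.
Subtracting fixed costs: EBIT = R$2,706,264.00 − R$1,333,800 = R$1,372,464.00.
DOL = contribution ÷ EBIT = R$2,706,264.00 ÷ R$1,372,464.00 = 1.9718.
%ΔEBIT = DOL × %ΔSales = 1.9718 × +8.2% = +16.2%.

+16.2%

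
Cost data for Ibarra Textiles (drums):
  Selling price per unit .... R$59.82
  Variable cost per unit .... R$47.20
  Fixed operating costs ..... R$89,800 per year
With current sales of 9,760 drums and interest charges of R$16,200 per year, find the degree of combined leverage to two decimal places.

7.17

At 9,760 units, contribution = 9,760 × R$12.62 = R$123,171.20.
EBIT = R$123,171.20 − R$89,800 = R$33,371.20. Interest = R$16,200.00, so EBIT − I = R$17,171.20.
Degree of total leverage = total CM / (EBIT − interest) = R$123,171.20 / R$17,171.20 = 7.1731.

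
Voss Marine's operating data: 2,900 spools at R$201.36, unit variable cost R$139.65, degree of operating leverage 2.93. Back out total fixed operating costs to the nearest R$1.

Contribution at this volume is 2,900 × R$61.71 = R$178,959.00.
DOL = contribution / EBIT, so EBIT = R$178,959.00 / 2.93 = R$61,078.16.
And FC = contribution − EBIT = R$178,959.00 − R$61,078.16 = R$117,881.

R$117,881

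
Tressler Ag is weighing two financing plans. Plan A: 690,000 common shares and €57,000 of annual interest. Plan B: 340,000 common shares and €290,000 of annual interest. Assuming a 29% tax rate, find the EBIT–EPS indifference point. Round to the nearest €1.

€516,343

Set EPS_A = EPS_B: (EBIT − €57,000)(1 − 0.29) ÷ 690,000 = (EBIT − €290,000)(1 − 0.29) ÷ 340,000.
Cancelling (1 − t) and cross-multiplying: 340,000·(EBIT − 57,000) = 690,000·(EBIT − 290,000).
EBIT × (690,000 − 340,000) = 290,000 × 690,000 − 57,000 × 340,000 = 180,720,000,000, so EBIT = 180,720,000,000 ÷ 350,000 = 516,342.86.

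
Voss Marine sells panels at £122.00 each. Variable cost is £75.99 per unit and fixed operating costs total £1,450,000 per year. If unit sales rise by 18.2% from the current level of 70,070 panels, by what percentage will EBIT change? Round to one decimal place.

Contribution at this volume is 70,070 × £46.01 = £3,223,920.70.
Operating income = contribution − fixed costs = £3,223,920.70 − £1,450,000 = £1,773,920.70.
DOL = contribution ÷ EBIT = £3,223,920.70 ÷ £1,773,920.70 = 1.8174.
Operating income changes by 1.8174 × +18.2% = +33.1%.

+33.1%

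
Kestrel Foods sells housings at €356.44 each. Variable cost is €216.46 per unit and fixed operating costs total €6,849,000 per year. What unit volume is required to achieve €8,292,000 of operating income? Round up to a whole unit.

108,166 housings

Each unit contributes €356.44 − €216.46 = €139.98.
Required volume = (fixed costs + target profit) ÷ CM = (€6,849,000 + €8,292,000) ÷ €139.98 = 108,165.45, so 108,166 housings.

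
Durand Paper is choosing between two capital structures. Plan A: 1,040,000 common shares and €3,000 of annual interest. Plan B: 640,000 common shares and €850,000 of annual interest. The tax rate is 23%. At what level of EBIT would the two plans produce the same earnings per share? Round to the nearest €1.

€2,205,200

At indifference, (EBIT − 3,000)(1 − t)/1,040,000 = (EBIT − 850,000)(1 − t)/640,000.
The (1 − t) factor cancels: (EBIT − 3,000) × 640,000 = (EBIT − 850,000) × 1,040,000.
EBIT × (1,040,000 − 640,000) = 850,000 × 1,040,000 − 3,000 × 640,000 = 882,080,000,000, so EBIT = 882,080,000,000 ÷ 400,000 = 2,205,200.00.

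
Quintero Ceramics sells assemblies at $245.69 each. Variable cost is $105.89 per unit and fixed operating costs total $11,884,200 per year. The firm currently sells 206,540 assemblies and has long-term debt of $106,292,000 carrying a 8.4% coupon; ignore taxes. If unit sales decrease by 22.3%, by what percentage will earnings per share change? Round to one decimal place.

Contribution at this volume is 206,540 × $139.80 = $28,874,292.00.
Subtracting fixed costs: EBIT = $28,874,292.00 − $11,884,200 = $16,990,092.00.
After interest of $8,928,528.00, pre-tax earnings = $8,061,564.00.
DCL = total CM / (EBIT − I) = $28,874,292.00 / $8,061,564.00 = 3.5817.
EPS therefore changes by 3.5817 × (-22.3%) = -79.9%.

-79.9%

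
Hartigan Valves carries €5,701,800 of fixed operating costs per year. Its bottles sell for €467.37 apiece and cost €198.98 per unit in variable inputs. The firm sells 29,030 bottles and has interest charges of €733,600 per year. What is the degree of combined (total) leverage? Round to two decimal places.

Total contribution margin = 29,030 × €268.39 = €7,791,361.70.
EBIT = €7,791,361.70 − €5,701,800 = €2,089,561.70. Interest = €733,600.00.
DOL = €7,791,361.70 ÷ €2,089,561.70 = 3.7287; DFL = €2,089,561.70 ÷ €1,355,961.70 = 1.5410.
DCL = DOL × DFL = 3.7287 × 1.5410 = 5.7459.

5.75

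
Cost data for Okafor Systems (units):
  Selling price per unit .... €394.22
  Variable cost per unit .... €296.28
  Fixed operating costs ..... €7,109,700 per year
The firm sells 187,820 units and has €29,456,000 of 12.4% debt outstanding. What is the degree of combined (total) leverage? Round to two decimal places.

Contribution at this volume is 187,820 × €97.94 = €18,395,090.80.
Subtracting fixed costs: EBIT = €18,395,090.80 − €7,109,700 = €11,285,390.80. Interest = €3,652,544.00, so EBIT − I = €7,632,846.80.
DCL = contribution ÷ (EBIT − I) = €18,395,090.80 ÷ €7,632,846.80 = 2.4100.

2.41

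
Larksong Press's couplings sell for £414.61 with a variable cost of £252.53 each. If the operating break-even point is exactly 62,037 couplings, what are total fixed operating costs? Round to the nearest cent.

£10,054,956.96

Unit CM = price − variable cost = £414.61 − £252.53 = £162.08.
Since BE = FC / CM, FC = 62,037 × £162.08 = £10,054,956.96.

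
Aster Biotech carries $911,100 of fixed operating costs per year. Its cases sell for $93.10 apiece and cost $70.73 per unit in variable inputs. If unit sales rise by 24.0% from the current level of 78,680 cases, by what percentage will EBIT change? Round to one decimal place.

Total contribution margin = 78,680 × $22.37 = $1,760,071.60.
Subtracting fixed costs: EBIT = $1,760,071.60 − $911,100 = $848,971.60.
Degree of operating leverage = $1,760,071.60 / $848,971.60 = 2.0732.
So EBIT moves 2.0732 × (+24.0%) = +49.8%.

+49.8%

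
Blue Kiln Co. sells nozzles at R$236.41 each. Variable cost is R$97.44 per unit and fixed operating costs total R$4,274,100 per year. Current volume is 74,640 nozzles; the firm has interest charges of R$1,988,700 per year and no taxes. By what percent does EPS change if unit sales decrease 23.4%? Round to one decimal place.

Total contribution margin = 74,640 × R$138.97 = R$10,372,720.80.
EBIT = R$10,372,720.80 − R$4,274,100 = R$6,098,620.80.
After interest of R$1,988,700.00, pre-tax earnings = R$4,109,920.80.
DCL = total CM / (EBIT − I) = R$10,372,720.80 / R$4,109,920.80 = 2.5238.
%ΔEPS = DCL × %ΔSales = 2.5238 × -23.4% = -59.1%.

-59.1%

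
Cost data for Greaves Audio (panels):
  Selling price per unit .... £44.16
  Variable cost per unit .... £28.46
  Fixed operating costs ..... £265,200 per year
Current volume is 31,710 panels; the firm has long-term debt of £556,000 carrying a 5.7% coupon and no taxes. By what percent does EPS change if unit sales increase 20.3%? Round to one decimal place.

Total contribution margin = 31,710 × £15.70 = £497,847.00.
EBIT = £497,847.00 − £265,200 = £232,647.00.
After interest of £31,692.00, pre-tax earnings = £200,955.00.
Degree of combined leverage = contribution ÷ (EBIT − I) = £497,847.00 ÷ £200,955.00 = 2.4774.
EPS therefore changes by 2.4774 × (+20.3%) = +50.3%.

+50.3%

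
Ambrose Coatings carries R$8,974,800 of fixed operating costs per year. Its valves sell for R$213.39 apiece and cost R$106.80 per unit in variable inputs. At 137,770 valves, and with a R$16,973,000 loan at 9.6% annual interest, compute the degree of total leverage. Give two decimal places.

3.60

At 137,770 units, contribution = 137,770 × R$106.59 = R$14,684,904.30.
Subtracting fixed costs: EBIT = R$14,684,904.30 − R$8,974,800 = R$5,710,104.30. Interest = R$1,629,408.00, so EBIT − I = R$4,080,696.30.
Degree of total leverage = total CM / (EBIT − interest) = R$14,684,904.30 / R$4,080,696.30 = 3.5986.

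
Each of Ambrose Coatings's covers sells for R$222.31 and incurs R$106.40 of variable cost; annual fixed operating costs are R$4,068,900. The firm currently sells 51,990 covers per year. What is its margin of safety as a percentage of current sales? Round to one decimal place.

32.5%

Unit CM = price − variable cost = R$222.31 − R$106.40 = R$115.91. Break-even units = R$4,068,900 ÷ R$115.91 = 35,103.96; break-even revenue = 35,103.96 × R$222.31 = R$7,803,961.34.
Current sales = 51,990 × R$222.31 = R$11,557,896.90.
Margin of safety = (R$11,557,896.90 − R$7,803,961.34) ÷ R$11,557,896.90 = 32.5%.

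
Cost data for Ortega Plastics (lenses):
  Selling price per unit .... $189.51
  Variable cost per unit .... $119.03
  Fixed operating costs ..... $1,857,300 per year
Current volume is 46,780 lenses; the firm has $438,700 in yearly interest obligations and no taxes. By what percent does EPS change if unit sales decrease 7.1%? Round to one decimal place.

-23.4%

Contribution at this volume is 46,780 × $70.48 = $3,297,054.40.
Subtracting fixed costs: EBIT = $3,297,054.40 − $1,857,300 = $1,439,754.40.
After interest of $438,700.00, pre-tax earnings = $1,001,054.40.
Degree of combined leverage = contribution ÷ (EBIT − I) = $3,297,054.40 ÷ $1,001,054.40 = 3.2936.
%ΔEPS = DCL × %ΔSales = 3.2936 × -7.1% = -23.4%.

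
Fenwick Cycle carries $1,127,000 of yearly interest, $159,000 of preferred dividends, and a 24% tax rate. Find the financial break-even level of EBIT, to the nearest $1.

$1,336,211

Grossing the preferred dividend up to pre-tax terms: $159,000 / (1 − 0.24) = $209,210.53.
EPS = 0 when EBIT covers interest plus the pre-tax preferred burden: $1,127,000 + $209,210.53 = $1,336,210.53.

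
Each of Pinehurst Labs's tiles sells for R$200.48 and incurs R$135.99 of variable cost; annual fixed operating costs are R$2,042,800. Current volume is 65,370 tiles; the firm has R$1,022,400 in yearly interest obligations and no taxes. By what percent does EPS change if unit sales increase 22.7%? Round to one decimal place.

+83.2%

Contribution at this volume is 65,370 × R$64.49 = R$4,215,711.30.
Operating income = contribution − fixed costs = R$4,215,711.30 − R$2,042,800 = R$2,172,911.30.
Interest = R$1,022,400.00, so EBIT − I = R$1,150,511.30.
Degree of combined leverage = contribution ÷ (EBIT − I) = R$4,215,711.30 ÷ R$1,150,511.30 = 3.6642.
EPS therefore changes by 3.6642 × (+22.7%) = +83.2%.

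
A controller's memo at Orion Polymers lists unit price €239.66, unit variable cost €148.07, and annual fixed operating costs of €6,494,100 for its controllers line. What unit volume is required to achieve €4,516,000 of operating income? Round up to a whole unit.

120,211 controllers

Contribution margin per unit = €239.66 − €148.07 = €91.59.
Units = (FC + target) / CM = (€6,494,100 + €4,516,000) / €91.59 = 120,210.72, so 120,211 controllers.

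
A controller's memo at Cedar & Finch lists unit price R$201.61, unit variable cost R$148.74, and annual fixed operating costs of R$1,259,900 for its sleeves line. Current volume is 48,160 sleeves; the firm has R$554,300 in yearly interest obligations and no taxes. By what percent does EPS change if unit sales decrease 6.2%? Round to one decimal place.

At 48,160 units, contribution = 48,160 × R$52.87 = R$2,546,219.20.
Operating income = contribution − fixed costs = R$2,546,219.20 − R$1,259,900 = R$1,286,319.20.
Interest = R$554,300.00, so EBIT − I = R$732,019.20.
Degree of combined leverage = contribution ÷ (EBIT − I) = R$2,546,219.20 ÷ R$732,019.20 = 3.4784.
EPS therefore changes by 3.4784 × (-6.2%) = -21.6%.

-21.6%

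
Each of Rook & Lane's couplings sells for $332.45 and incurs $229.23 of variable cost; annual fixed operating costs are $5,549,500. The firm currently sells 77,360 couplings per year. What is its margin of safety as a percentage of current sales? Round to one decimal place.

Contribution margin per unit = $332.45 − $229.23 = $103.22. Break-even units = $5,549,500 ÷ $103.22 = 53,763.81; break-even revenue = 53,763.81 × $332.45 = $17,873,777.13.
Actual sales revenue = 77,360 × $332.45 = $25,718,332.00.
Margin of safety = ($25,718,332.00 − $17,873,777.13) ÷ $25,718,332.00 = 30.5%.

30.5%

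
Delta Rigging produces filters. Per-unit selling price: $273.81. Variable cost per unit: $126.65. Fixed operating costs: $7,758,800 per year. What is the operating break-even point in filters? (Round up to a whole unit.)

52,724 filters

Each unit contributes $273.81 − $126.65 = $147.16.
Break-even volume = fixed costs ÷ CM per unit = $7,758,800 ÷ $147.16 = 52,723.57, so 52,724 filters.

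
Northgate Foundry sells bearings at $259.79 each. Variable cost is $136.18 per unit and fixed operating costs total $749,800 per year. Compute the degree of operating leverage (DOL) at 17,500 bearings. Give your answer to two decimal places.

At 17,500 units, contribution = 17,500 × $123.61 = $2,163,175.00.
EBIT = $2,163,175.00 − $749,800 = $1,413,375.00.
Degree of operating leverage = $2,163,175.00 / $1,413,375.00 = 1.5305.

1.53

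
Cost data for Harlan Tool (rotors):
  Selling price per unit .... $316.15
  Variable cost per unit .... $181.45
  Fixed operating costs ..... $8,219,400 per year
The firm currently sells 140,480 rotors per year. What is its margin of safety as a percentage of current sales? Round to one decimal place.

Unit CM = price − variable cost = $316.15 − $181.45 = $134.70. Break-even units = $8,219,400 ÷ $134.70 = 61,020.04; break-even revenue = 61,020.04 × $316.15 = $19,291,487.08.
Actual sales revenue = 140,480 × $316.15 = $44,412,752.00.
Margin of safety = ($44,412,752.00 − $19,291,487.08) ÷ $44,412,752.00 = 56.6%.

56.6%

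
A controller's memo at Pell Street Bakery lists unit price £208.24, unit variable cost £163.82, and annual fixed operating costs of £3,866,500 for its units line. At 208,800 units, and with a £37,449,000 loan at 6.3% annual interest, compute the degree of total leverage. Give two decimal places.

Total contribution margin = 208,800 × £44.42 = £9,274,896.00.
Operating income = contribution − fixed costs = £9,274,896.00 − £3,866,500 = £5,408,396.00. Interest = £2,359,287.00.
DOL = £9,274,896.00 ÷ £5,408,396.00 = 1.7149; DFL = £5,408,396.00 ÷ £3,049,109.00 = 1.7738.
Combined leverage = 1.7149 × 1.7738 = 3.0419.

3.04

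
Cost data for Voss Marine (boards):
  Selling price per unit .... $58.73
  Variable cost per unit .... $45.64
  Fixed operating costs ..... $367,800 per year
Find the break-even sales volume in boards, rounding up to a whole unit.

Unit CM = price − variable cost = $58.73 − $45.64 = $13.09.
Units to break even: $367,800 ÷ $13.09 = 28,097.78, rounded up to 28,098.

28,098 boards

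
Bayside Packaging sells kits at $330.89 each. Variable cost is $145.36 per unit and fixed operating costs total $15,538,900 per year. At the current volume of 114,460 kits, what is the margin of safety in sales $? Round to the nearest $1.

Contribution margin per unit = $330.89 − $145.36 = $185.53. Break-even units = $15,538,900 ÷ $185.53 = 83,754.11; break-even revenue = 83,754.11 × $330.89 = $27,713,397.41.
Current sales = 114,460 × $330.89 = $37,873,669.40.
Margin of safety = $37,873,669.40 − $27,713,397.41 = $10,160,272.

$10,160,272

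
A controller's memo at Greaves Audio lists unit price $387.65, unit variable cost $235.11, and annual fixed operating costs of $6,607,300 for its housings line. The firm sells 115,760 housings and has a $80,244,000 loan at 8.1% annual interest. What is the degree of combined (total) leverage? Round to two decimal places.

3.88

Total contribution margin = 115,760 × $152.54 = $17,658,030.40.
Operating income = contribution − fixed costs = $17,658,030.40 − $6,607,300 = $11,050,730.40. Interest = $6,499,764.00.
DOL = $17,658,030.40 ÷ $11,050,730.40 = 1.5979; DFL = $11,050,730.40 ÷ $4,550,966.40 = 2.4282.
DCL = DOL × DFL = 1.5979 × 2.4282 = 3.8800.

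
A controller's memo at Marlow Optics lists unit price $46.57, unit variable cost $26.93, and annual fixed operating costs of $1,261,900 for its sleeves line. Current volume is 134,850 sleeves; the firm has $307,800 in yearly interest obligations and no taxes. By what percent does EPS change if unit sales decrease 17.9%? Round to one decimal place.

-43.9%

Total contribution margin = 134,850 × $19.64 = $2,648,454.00.
Operating income = contribution − fixed costs = $2,648,454.00 − $1,261,900 = $1,386,554.00.
Interest = $307,800.00, so EBIT − I = $1,078,754.00.
Degree of combined leverage = contribution ÷ (EBIT − I) = $2,648,454.00 ÷ $1,078,754.00 = 2.4551.
%ΔEPS = DCL × %ΔSales = 2.4551 × -17.9% = -43.9%.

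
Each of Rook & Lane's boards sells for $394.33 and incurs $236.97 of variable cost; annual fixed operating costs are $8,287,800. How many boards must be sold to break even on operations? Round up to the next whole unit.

Unit CM = price − variable cost = $394.33 − $236.97 = $157.36.
Units to break even: $8,287,800 ÷ $157.36 = 52,667.77, rounded up to 52,668.

52,668 boards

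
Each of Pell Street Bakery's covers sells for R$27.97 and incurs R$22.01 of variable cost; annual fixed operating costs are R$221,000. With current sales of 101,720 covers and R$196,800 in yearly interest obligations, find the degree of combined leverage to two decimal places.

3.22

At 101,720 units, contribution = 101,720 × R$5.96 = R$606,251.20.
Operating income = contribution − fixed costs = R$606,251.20 − R$221,000 = R$385,251.20. Interest = R$196,800.00, so EBIT − I = R$188,451.20.
Degree of total leverage = total CM / (EBIT − interest) = R$606,251.20 / R$188,451.20 = 3.2170.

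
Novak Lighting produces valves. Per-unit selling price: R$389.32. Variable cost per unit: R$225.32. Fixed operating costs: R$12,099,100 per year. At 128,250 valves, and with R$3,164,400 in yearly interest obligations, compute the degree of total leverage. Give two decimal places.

3.65

At 128,250 units, contribution = 128,250 × R$164.00 = R$21,033,000.00.
Operating income = contribution − fixed costs = R$21,033,000.00 − R$12,099,100 = R$8,933,900.00. Interest = R$3,164,400.00, so EBIT − I = R$5,769,500.00.
DCL = contribution ÷ (EBIT − I) = R$21,033,000.00 ÷ R$5,769,500.00 = 3.6455.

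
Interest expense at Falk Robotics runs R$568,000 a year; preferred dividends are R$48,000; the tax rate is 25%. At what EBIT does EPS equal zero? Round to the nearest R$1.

R$632,000

Grossing the preferred dividend up to pre-tax terms: R$48,000 / (1 − 0.25) = R$64,000.00.
Financial break-even EBIT = interest + D_p ÷ (1 − t) = R$568,000 + R$64,000.00 = R$632,000.00.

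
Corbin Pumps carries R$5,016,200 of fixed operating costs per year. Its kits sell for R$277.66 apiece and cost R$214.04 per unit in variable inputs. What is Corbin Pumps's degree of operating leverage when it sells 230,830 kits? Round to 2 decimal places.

Total contribution margin = 230,830 × R$63.62 = R$14,685,404.60.
Subtracting fixed costs: EBIT = R$14,685,404.60 − R$5,016,200 = R$9,669,204.60.
So DOL = total CM / EBIT = R$14,685,404.60 / R$9,669,204.60 = 1.5188.

1.52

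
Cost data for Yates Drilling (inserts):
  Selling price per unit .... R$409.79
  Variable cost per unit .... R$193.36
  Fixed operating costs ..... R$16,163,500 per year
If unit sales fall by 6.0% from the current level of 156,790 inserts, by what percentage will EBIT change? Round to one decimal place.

-11.5%

Contribution at this volume is 156,790 × R$216.43 = R$33,934,059.70.
Subtracting fixed costs: EBIT = R$33,934,059.70 − R$16,163,500 = R$17,770,559.70.
DOL = contribution ÷ EBIT = R$33,934,059.70 ÷ R$17,770,559.70 = 1.9096.
Operating income changes by 1.9096 × -6.0% = -11.5%.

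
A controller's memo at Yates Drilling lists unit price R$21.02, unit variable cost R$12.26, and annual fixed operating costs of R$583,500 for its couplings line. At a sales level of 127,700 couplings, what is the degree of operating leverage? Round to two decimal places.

Total contribution margin = 127,700 × R$8.76 = R$1,118,652.00.
EBIT = R$1,118,652.00 − R$583,500 = R$535,152.00.
Degree of operating leverage = R$1,118,652.00 / R$535,152.00 = 2.0903.

2.09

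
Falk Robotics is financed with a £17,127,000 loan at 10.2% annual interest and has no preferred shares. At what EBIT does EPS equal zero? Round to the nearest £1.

£1,746,954

Annual interest = 10.2% × £17,127,000 = £1,746,954.00.
With no preferred dividends, EPS = 0 when EBIT exactly covers interest, so the financial break-even EBIT is £1,746,954.00.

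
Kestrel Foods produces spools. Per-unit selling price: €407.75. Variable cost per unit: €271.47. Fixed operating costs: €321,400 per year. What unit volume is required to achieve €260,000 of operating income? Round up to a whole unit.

4,267 spools

Each unit contributes €407.75 − €271.47 = €136.28.
Need Q such that Q × €136.28 − €321,400 = €260,000, i.e. Q = €581,400 / €136.28 = 4,266.22 → 4,267.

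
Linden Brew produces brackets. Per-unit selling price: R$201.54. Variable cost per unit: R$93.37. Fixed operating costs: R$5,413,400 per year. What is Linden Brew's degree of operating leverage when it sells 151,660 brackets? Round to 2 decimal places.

1.49

Contribution at this volume is 151,660 × R$108.17 = R$16,405,062.20.
Operating income = contribution − fixed costs = R$16,405,062.20 − R$5,413,400 = R$10,991,662.20.
Degree of operating leverage = R$16,405,062.20 / R$10,991,662.20 = 1.4925.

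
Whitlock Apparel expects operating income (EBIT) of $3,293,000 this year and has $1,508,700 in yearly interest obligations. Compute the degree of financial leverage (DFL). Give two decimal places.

Interest = $1,508,700.00.
Degree of financial leverage = EBIT / (EBIT − interest) = $3,293,000 / $1,784,300.00 = 1.8455.

1.85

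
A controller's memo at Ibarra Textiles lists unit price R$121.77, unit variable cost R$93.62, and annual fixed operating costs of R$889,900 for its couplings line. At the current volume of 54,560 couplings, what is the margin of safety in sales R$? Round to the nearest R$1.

R$2,794,282

Each unit contributes R$121.77 − R$93.62 = R$28.15. Break-even units = R$889,900 ÷ R$28.15 = 31,612.79; break-even revenue = 31,612.79 × R$121.77 = R$3,849,489.27.
Current sales = 54,560 × R$121.77 = R$6,643,771.20.
Margin of safety = R$6,643,771.20 − R$3,849,489.27 = R$2,794,282.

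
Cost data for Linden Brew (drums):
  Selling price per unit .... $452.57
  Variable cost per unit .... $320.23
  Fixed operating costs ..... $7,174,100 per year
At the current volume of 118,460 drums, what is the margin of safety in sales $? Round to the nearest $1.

$29,077,798

Contribution margin per unit = $452.57 − $320.23 = $132.34. Break-even units = $7,174,100 ÷ $132.34 = 54,209.61; break-even revenue = 54,209.61 × $452.57 = $24,533,643.92.
Actual sales revenue = 118,460 × $452.57 = $53,611,442.20.
Margin of safety = $53,611,442.20 − $24,533,643.92 = $29,077,798.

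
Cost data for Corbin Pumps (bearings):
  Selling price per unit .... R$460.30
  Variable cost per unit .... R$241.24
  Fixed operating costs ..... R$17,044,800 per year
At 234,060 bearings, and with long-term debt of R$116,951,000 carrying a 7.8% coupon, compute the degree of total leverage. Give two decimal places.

Total contribution margin = 234,060 × R$219.06 = R$51,273,183.60.
Operating income = contribution − fixed costs = R$51,273,183.60 − R$17,044,800 = R$34,228,383.60. Interest = R$9,122,178.00.
DOL = R$51,273,183.60 ÷ R$34,228,383.60 = 1.4980; DFL = R$34,228,383.60 ÷ R$25,106,205.60 = 1.3633.
Combined leverage = 1.4980 × 1.3633 = 2.0422.

2.04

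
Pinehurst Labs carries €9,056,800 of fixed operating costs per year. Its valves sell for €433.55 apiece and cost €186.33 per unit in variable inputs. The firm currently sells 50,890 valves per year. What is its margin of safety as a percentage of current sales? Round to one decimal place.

Contribution margin per unit = €433.55 − €186.33 = €247.22. Break-even units = €9,056,800 ÷ €247.22 = 36,634.58; break-even revenue = 36,634.58 × €433.55 = €15,882,920.64.
Actual sales revenue = 50,890 × €433.55 = €22,063,359.50.
Margin of safety = (€22,063,359.50 − €15,882,920.64) ÷ €22,063,359.50 = 28.0%.

28.0%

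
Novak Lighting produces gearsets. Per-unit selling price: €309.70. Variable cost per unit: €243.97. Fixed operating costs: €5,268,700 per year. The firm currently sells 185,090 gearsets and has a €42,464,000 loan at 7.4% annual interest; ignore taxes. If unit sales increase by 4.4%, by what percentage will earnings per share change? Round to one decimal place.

+14.3%

Contribution at this volume is 185,090 × €65.73 = €12,165,965.70.
EBIT = €12,165,965.70 − €5,268,700 = €6,897,265.70.
Interest = €3,142,336.00, so EBIT − I = €3,754,929.70.
DCL = total CM / (EBIT − I) = €12,165,965.70 / €3,754,929.70 = 3.2400.
EPS therefore changes by 3.2400 × (+4.4%) = +14.3%.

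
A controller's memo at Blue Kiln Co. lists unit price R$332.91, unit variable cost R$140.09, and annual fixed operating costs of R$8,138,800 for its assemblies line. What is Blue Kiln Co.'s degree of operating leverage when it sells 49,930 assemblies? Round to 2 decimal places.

Total contribution margin = 49,930 × R$192.82 = R$9,627,502.60.
Operating income = contribution − fixed costs = R$9,627,502.60 − R$8,138,800 = R$1,488,702.60.
So DOL = total CM / EBIT = R$9,627,502.60 / R$1,488,702.60 = 6.4670.

6.47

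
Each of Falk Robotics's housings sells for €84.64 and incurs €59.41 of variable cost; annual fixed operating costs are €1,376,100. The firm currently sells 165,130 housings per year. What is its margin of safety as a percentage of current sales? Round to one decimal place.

Unit CM = price − variable cost = €84.64 − €59.41 = €25.23. Break-even units = €1,376,100 ÷ €25.23 = 54,542.21; break-even revenue = 54,542.21 × €84.64 = €4,616,452.79.
Actual sales revenue = 165,130 × €84.64 = €13,976,603.20.
Margin of safety = (€13,976,603.20 − €4,616,452.79) ÷ €13,976,603.20 = 67.0%.

67.0%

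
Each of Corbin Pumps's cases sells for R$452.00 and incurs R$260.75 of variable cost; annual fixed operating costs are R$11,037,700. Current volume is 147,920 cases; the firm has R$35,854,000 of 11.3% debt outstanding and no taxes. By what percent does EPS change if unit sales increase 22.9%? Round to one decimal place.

+49.1%

Total contribution margin = 147,920 × R$191.25 = R$28,289,700.00.
EBIT = R$28,289,700.00 − R$11,037,700 = R$17,252,000.00.
Interest = R$4,051,502.00, so EBIT − I = R$13,200,498.00.
DCL = total CM / (EBIT − I) = R$28,289,700.00 / R$13,200,498.00 = 2.1431.
%ΔEPS = DCL × %ΔSales = 2.1431 × +22.9% = +49.1%.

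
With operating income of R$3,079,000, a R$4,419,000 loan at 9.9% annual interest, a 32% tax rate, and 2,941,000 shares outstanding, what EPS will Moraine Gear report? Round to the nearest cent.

Pre-tax income = R$3,079,000 − R$437,481.00 = R$2,641,519.00.
After tax at 32%: net income = R$2,641,519.00 × 0.68 = R$1,796,232.92.
Per share: R$1,796,232.92 / 2,941,000 shares = R$0.61.

R$0.61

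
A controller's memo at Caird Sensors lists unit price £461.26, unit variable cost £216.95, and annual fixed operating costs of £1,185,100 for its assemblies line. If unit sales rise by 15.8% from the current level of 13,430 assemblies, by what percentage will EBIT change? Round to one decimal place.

At 13,430 units, contribution = 13,430 × £244.31 = £3,281,083.30.
Subtracting fixed costs: EBIT = £3,281,083.30 − £1,185,100 = £2,095,983.30.
So DOL = total CM / EBIT = £3,281,083.30 / £2,095,983.30 = 1.5654.
So EBIT moves 1.5654 × (+15.8%) = +24.7%.

+24.7%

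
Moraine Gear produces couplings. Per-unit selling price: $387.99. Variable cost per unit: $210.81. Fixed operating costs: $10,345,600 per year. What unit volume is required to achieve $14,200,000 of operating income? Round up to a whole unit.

138,535 couplings

Contribution margin per unit = $387.99 − $210.81 = $177.18.
Need Q such that Q × $177.18 − $10,345,600 = $14,200,000, i.e. Q = $24,545,600 / $177.18 = 138,534.82 → 138,535.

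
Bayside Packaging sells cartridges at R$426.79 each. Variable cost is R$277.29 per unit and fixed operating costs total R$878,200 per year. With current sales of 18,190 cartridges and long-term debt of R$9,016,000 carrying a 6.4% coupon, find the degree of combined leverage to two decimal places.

Total contribution margin = 18,190 × R$149.50 = R$2,719,405.00.
Operating income = contribution − fixed costs = R$2,719,405.00 − R$878,200 = R$1,841,205.00. Interest = R$577,024.00.
DOL = R$2,719,405.00 ÷ R$1,841,205.00 = 1.4770; DFL = R$1,841,205.00 ÷ R$1,264,181.00 = 1.4564.
DCL = DOL × DFL = 1.4770 × 1.4564 = 2.1511.

2.15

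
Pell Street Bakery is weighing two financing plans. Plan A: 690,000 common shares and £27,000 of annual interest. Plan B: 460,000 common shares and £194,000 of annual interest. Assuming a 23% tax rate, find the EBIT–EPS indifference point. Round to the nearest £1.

£528,000

At indifference, (EBIT − 27,000)(1 − t)/690,000 = (EBIT − 194,000)(1 − t)/460,000.
The (1 − t) factor cancels: (EBIT − 27,000) × 460,000 = (EBIT − 194,000) × 690,000.
Solving, EBIT = (194,000·690,000 − 27,000·460,000) / (690,000 − 460,000) = 121,440,000,000 / 230,000 = 528,000.00.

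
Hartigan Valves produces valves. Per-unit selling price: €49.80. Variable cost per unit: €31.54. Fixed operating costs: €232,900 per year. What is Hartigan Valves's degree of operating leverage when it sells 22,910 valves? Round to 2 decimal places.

2.26

Total contribution margin = 22,910 × €18.26 = €418,336.60.
Operating income = contribution − fixed costs = €418,336.60 − €232,900 = €185,436.60.
So DOL = total CM / EBIT = €418,336.60 / €185,436.60 = 2.2560.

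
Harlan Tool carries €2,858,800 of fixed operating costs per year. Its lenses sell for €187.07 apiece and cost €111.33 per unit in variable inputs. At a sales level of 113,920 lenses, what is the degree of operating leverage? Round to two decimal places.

1.50

Contribution at this volume is 113,920 × €75.74 = €8,628,300.80.
Subtracting fixed costs: EBIT = €8,628,300.80 − €2,858,800 = €5,769,500.80.
Degree of operating leverage = €8,628,300.80 / €5,769,500.80 = 1.4955.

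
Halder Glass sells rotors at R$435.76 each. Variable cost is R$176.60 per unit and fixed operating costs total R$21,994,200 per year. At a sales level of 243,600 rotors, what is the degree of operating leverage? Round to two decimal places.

Contribution at this volume is 243,600 × R$259.16 = R$63,131,376.00.
EBIT = R$63,131,376.00 − R$21,994,200 = R$41,137,176.00.
Degree of operating leverage = R$63,131,376.00 / R$41,137,176.00 = 1.5347.

1.53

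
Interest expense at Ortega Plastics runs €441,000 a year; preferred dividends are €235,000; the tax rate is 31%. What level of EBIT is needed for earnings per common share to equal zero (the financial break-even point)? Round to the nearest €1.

€781,580

Grossing the preferred dividend up to pre-tax terms: €235,000 / (1 − 0.31) = €340,579.71.
EPS = 0 when EBIT covers interest plus the pre-tax preferred burden: €441,000 + €340,579.71 = €781,579.71.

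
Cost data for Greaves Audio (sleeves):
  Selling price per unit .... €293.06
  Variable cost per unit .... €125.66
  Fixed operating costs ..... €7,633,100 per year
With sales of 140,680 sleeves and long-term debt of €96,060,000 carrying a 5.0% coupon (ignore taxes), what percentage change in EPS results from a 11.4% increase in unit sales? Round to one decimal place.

+24.2%

Total contribution margin = 140,680 × €167.40 = €23,549,832.00.
Subtracting fixed costs: EBIT = €23,549,832.00 − €7,633,100 = €15,916,732.00.
Interest = €4,803,000.00, so EBIT − I = €11,113,732.00.
DCL = total CM / (EBIT − I) = €23,549,832.00 / €11,113,732.00 = 2.1190.
EPS therefore changes by 2.1190 × (+11.4%) = +24.2%.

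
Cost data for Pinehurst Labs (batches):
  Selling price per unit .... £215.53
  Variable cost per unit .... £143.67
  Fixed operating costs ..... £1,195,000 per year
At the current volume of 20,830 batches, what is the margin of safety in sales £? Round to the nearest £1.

Each unit contributes £215.53 − £143.67 = £71.86. Break-even units = £1,195,000 ÷ £71.86 = 16,629.56; break-even revenue = 16,629.56 × £215.53 = £3,584,168.52.
Actual sales revenue = 20,830 × £215.53 = £4,489,489.90.
Margin of safety = £4,489,489.90 − £3,584,168.52 = £905,321.

£905,321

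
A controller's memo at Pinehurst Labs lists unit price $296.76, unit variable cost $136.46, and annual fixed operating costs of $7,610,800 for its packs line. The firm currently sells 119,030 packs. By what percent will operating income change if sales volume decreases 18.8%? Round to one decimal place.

At 119,030 units, contribution = 119,030 × $160.30 = $19,080,509.00.
EBIT = $19,080,509.00 − $7,610,800 = $11,469,709.00.
Degree of operating leverage = $19,080,509.00 / $11,469,709.00 = 1.6636.
%ΔEBIT = DOL × %ΔSales = 1.6636 × -18.8% = -31.3%.

-31.3%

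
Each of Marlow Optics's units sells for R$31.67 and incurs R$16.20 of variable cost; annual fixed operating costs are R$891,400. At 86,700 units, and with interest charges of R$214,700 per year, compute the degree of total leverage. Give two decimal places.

5.70

At 86,700 units, contribution = 86,700 × R$15.47 = R$1,341,249.00.
Operating income = contribution − fixed costs = R$1,341,249.00 − R$891,400 = R$449,849.00. Interest = R$214,700.00, so EBIT − I = R$235,149.00.
DCL = contribution ÷ (EBIT − I) = R$1,341,249.00 ÷ R$235,149.00 = 5.7038.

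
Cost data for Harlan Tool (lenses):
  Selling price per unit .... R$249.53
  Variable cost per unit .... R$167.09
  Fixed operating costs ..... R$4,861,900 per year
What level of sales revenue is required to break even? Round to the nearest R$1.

R$14,716,035

Contribution margin per unit = R$249.53 − R$167.09 = R$82.44, a CM ratio of R$82.44 ÷ R$249.53 = 0.3304.
Break-even sales = FC ÷ CM ratio = R$4,861,900 × R$249.53 / R$82.44 = R$14,716,035.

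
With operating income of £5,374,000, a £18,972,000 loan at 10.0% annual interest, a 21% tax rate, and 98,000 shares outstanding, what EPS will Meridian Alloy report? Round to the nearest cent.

Interest = £1,897,200.00, so EBT = £5,374,000 − £1,897,200.00 = £3,476,800.00.
After tax at 21%: net income = £3,476,800.00 × 0.79 = £2,746,672.00.
Per share: £2,746,672.00 / 98,000 shares = £28.03.

£28.03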